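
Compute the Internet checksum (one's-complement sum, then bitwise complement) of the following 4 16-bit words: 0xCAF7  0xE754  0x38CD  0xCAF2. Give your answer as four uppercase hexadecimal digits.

One's-complement addition (fold any carry out of bit 15 back into bit 0):
  0xCAF7 + 0xE754 = 0x1B24B → wrap carry → 0xB24C
  0xB24C + 0x38CD = 0x0EB19
  0xEB19 + 0xCAF2 = 0x1B60B → wrap carry → 0xB60C
One's-complement sum = 0xB60C.
Checksum = ~0xB60C & 0xFFFF = 0x49F3.

49F3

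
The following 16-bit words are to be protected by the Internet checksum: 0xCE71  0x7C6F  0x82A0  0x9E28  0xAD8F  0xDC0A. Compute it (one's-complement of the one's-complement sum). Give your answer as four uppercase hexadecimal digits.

0ABB

One's-complement addition (fold any carry out of bit 15 back into bit 0):
  0xCE71 + 0x7C6F = 0x14AE0 → wrap carry → 0x4AE1
  0x4AE1 + 0x82A0 = 0x0CD81
  0xCD81 + 0x9E28 = 0x16BA9 → wrap carry → 0x6BAA
  0x6BAA + 0xAD8F = 0x11939 → wrap carry → 0x193A
  0x193A + 0xDC0A = 0x0F544
One's-complement sum = 0xF544.
Checksum = ~0xF544 & 0xFFFF = 0x0ABB.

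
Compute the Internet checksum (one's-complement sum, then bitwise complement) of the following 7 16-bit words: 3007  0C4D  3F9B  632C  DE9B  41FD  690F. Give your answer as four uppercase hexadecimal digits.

One's-complement addition (fold any carry out of bit 15 back into bit 0):
  0x3007 + 0x0C4D = 0x03C54
  0x3C54 + 0x3F9B = 0x07BEF
  0x7BEF + 0x632C = 0x0DF1B
  0xDF1B + 0xDE9B = 0x1BDB6 → wrap carry → 0xBDB7
  0xBDB7 + 0x41FD = 0x0FFB4
  0xFFB4 + 0x690F = 0x168C3 → wrap carry → 0x68C4
One's-complement sum = 0x68C4.
Checksum = ~0x68C4 & 0xFFFF = 0x973B.

973B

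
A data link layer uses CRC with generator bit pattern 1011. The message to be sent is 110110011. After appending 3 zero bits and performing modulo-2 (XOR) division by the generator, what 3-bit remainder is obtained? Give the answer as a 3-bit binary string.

Append 3 zeros: 110110011000. Divide by 1011 (XOR where the leading bit is 1):
  pos 0: 1101 XOR 1011 = 0110
  pos 1: 1101 XOR 1011 = 0110
  pos 2: 1100 XOR 1011 = 0111
  pos 3: 1110 XOR 1011 = 0101
  pos 4: 1011 XOR 1011 = 0000
  pos 8: 1000 XOR 1011 = 0011
Remainder (last 3 bits) = 011. This is the CRC / FCS.

011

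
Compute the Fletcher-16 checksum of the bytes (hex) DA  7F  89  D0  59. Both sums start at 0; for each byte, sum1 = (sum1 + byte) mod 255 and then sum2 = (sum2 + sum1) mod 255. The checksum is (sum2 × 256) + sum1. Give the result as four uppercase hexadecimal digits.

DB0E

Running sums (mod 255):
  after byte 0 (DA): sum1=218, sum2=218
  after byte 1 (7F): sum1=90, sum2=53
  after byte 2 (89): sum1=227, sum2=25
  after byte 3 (D0): sum1=180, sum2=205
  after byte 4 (59): sum1=14, sum2=219
Checksum = sum2·256 + sum1 = 219·256 + 14 = 56078 = 0xDB0E.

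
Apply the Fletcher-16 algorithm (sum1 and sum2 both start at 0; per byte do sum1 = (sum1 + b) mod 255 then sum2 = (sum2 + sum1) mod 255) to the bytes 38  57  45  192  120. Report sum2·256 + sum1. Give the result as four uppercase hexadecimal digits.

25C5

Running sums (mod 255):
  after byte 0 (38): sum1=38, sum2=38
  after byte 1 (57): sum1=95, sum2=133
  after byte 2 (45): sum1=140, sum2=18
  after byte 3 (192): sum1=77, sum2=95
  after byte 4 (120): sum1=197, sum2=37
Checksum = sum2·256 + sum1 = 37·256 + 197 = 9669 = 0x25C5.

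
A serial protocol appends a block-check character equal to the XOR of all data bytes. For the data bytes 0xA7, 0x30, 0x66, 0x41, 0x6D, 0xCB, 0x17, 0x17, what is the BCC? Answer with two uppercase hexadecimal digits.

XOR the bytes together:
  start with 0xA7
  0xA7 ⊕ 0x30 = 0x97
  0x97 ⊕ 0x66 = 0xF1
  0xF1 ⊕ 0x41 = 0xB0
  0xB0 ⊕ 0x6D = 0xDD
  0xDD ⊕ 0xCB = 0x16
  0x16 ⊕ 0x17 = 0x01
  0x01 ⊕ 0x17 = 0x16

16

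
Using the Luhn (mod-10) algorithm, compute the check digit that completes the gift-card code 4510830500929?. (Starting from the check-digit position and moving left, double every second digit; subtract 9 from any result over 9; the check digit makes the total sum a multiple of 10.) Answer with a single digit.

0

Partial digits right→left: 9 2 9 0 0 5 0 3 8 0 1 5 4
Double every second digit counting from the check-digit position (so the 1st, 3rd, 5th, ... of the partial from the right).
  doubled (with −9 where >9): 9 9 0 0 7 2 8 → sum 35
  kept as-is: 2 0 5 3 0 5 → sum 15
Total = 35 + 15 = 50.
Check digit = (10 − (50 mod 10)) mod 10 = 0.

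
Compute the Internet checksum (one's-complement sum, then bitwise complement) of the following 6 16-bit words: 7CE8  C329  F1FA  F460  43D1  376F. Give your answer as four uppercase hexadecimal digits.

5E51

One's-complement addition (fold any carry out of bit 15 back into bit 0):
  0x7CE8 + 0xC329 = 0x14011 → wrap carry → 0x4012
  0x4012 + 0xF1FA = 0x1320C → wrap carry → 0x320D
  0x320D + 0xF460 = 0x1266D → wrap carry → 0x266E
  0x266E + 0x43D1 = 0x06A3F
  0x6A3F + 0x376F = 0x0A1AE
One's-complement sum = 0xA1AE.
Checksum = ~0xA1AE & 0xFFFF = 0x5E51.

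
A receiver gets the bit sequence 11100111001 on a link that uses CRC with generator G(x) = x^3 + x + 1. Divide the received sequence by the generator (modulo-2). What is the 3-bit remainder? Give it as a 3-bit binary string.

Modulo-2 division of 11100111001 by 1011:
  pos 0: 1110 XOR 1011 = 0101
  pos 1: 1010 XOR 1011 = 0001
  pos 4: 1111 XOR 1011 = 0100
  pos 5: 1000 XOR 1011 = 0011
  pos 7: 1101 XOR 1011 = 0110
Remainder = 110 (nonzero — an error is detected).

110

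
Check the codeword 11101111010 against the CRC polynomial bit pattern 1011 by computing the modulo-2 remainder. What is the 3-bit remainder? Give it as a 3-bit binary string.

000

Modulo-2 division of 11101111010 by 1011:
  pos 0: 1110 XOR 1011 = 0101
  pos 1: 1011 XOR 1011 = 0000
  pos 5: 1110 XOR 1011 = 0101
  pos 6: 1011 XOR 1011 = 0000
Remainder = 000 (zero — the frame passes the CRC check).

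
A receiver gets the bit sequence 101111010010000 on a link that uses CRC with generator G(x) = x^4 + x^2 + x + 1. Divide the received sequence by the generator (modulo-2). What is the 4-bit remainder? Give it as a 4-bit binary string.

0010

Modulo-2 division of 101111010010000 by 10111:
  pos 0: 10111 XOR 10111 = 00000
  pos 5: 10100 XOR 10111 = 00011
  pos 8: 11100 XOR 10111 = 01011
  pos 9: 10110 XOR 10111 = 00001
Remainder = 0010 (nonzero — an error is detected).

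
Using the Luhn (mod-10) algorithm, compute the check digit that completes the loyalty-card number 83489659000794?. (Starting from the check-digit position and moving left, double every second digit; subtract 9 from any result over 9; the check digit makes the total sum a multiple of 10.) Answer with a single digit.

7

Partial digits right→left: 4 9 7 0 0 0 9 5 6 9 8 4 3 8
Double every second digit counting from the check-digit position (so the 1st, 3rd, 5th, ... of the partial from the right).
  doubled (with −9 where >9): 8 5 0 9 3 7 6 → sum 38
  kept as-is: 9 0 0 5 9 4 8 → sum 35
Total = 38 + 35 = 73.
Check digit = (10 − (73 mod 10)) mod 10 = 7.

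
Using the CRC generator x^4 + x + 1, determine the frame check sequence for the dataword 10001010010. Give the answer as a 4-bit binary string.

1101

Append 4 zeros: 100010100100000. Divide by 10011 (XOR where the leading bit is 1):
  pos 0: 10001 XOR 10011 = 00010
  pos 3: 10010 XOR 10011 = 00001
  pos 7: 10100 XOR 10011 = 00111
  pos 9: 11100 XOR 10011 = 01111
  pos 10: 11110 XOR 10011 = 01101
Remainder (last 4 bits) = 1101. This is the CRC / FCS.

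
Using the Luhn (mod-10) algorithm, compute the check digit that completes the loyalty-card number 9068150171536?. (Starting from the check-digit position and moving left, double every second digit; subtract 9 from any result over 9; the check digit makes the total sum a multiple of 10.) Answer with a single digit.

9

Partial digits right→left: 6 3 5 1 7 1 0 5 1 8 6 0 9
Double every second digit counting from the check-digit position (so the 1st, 3rd, 5th, ... of the partial from the right).
  doubled (with −9 where >9): 3 1 5 0 2 3 9 → sum 23
  kept as-is: 3 1 1 5 8 0 → sum 18
Total = 23 + 18 = 41.
Check digit = (10 − (41 mod 10)) mod 10 = 9.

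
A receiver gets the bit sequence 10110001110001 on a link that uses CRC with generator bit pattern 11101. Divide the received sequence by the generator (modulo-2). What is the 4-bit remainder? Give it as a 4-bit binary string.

Modulo-2 division of 10110001110001 by 11101:
  pos 0: 10110 XOR 11101 = 01011
  pos 1: 10110 XOR 11101 = 01011
  pos 2: 10110 XOR 11101 = 01011
  pos 3: 10111 XOR 11101 = 01010
  pos 4: 10101 XOR 11101 = 01000
  pos 5: 10001 XOR 11101 = 01100
  pos 6: 11000 XOR 11101 = 00101
  pos 8: 10100 XOR 11101 = 01001
  pos 9: 10011 XOR 11101 = 01110
Remainder = 1110 (nonzero — an error is detected).

1110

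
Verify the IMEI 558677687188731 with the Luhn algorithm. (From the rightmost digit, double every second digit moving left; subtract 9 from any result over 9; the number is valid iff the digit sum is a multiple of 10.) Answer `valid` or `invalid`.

From the right, keep odd positions and double even positions (subtract 9 from any doubled value over 9):
  doubled (positions 2,4,...): 6 7 2 7 5 3 1 → sum 31
  kept (positions 1,3,...): 1 7 8 7 6 7 8 5 → sum 49
Total = 80.
80 mod 10 = 0, so the number is valid.

valid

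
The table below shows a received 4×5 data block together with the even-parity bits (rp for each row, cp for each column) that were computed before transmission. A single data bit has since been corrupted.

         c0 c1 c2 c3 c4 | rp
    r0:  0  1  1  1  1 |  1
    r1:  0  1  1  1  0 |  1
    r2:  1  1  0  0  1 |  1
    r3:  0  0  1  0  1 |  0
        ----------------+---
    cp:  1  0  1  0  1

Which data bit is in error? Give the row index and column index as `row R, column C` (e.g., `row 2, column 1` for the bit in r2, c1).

row 0, column 1

Recompute each row's even parity and compare to rp:
  r0: data parity 0, sent rp 1 → mismatch
  r1: data parity 1, sent rp 1 → ok
  r2: data parity 1, sent rp 1 → ok
  r3: data parity 0, sent rp 0 → ok
Recompute each column's even parity and compare to cp:
  c0: data parity 1, sent cp 1 → ok
  c1: data parity 1, sent cp 0 → mismatch
  c2: data parity 1, sent cp 1 → ok
  c3: data parity 0, sent cp 0 → ok
  c4: data parity 1, sent cp 1 → ok
Exactly one row (r0) and one column (c1) fail → the flipped bit is at their intersection.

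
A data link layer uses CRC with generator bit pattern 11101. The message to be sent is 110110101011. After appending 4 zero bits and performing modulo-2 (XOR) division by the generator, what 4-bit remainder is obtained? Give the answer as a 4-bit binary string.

Append 4 zeros: 1101101010110000. Divide by 11101 (XOR where the leading bit is 1):
  pos 0: 11011 XOR 11101 = 00110
  pos 2: 11001 XOR 11101 = 00100
  pos 4: 10001 XOR 11101 = 01100
  pos 5: 11000 XOR 11101 = 00101
  pos 7: 10111 XOR 11101 = 01010
  pos 8: 10100 XOR 11101 = 01001
  pos 9: 10010 XOR 11101 = 01111
  pos 10: 11110 XOR 11101 = 00011
Remainder (last 4 bits) = 0110. This is the CRC / FCS.

0110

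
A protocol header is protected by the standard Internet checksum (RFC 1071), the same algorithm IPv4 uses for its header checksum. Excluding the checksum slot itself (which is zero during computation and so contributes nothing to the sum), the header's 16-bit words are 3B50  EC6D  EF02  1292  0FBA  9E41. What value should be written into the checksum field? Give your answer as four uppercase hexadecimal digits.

28B1

One's-complement addition (fold any carry out of bit 15 back into bit 0):
  0x3B50 + 0xEC6D = 0x127BD → wrap carry → 0x27BE
  0x27BE + 0xEF02 = 0x116C0 → wrap carry → 0x16C1
  0x16C1 + 0x1292 = 0x02953
  0x2953 + 0x0FBA = 0x0390D
  0x390D + 0x9E41 = 0x0D74E
One's-complement sum = 0xD74E.
Checksum = ~0xD74E & 0xFFFF = 0x28B1.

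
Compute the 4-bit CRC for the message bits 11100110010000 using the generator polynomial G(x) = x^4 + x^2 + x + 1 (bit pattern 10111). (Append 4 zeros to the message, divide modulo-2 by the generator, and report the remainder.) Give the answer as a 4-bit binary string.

Append 4 zeros: 111001100100000000. Divide by 10111 (XOR where the leading bit is 1):
  pos 0: 11100 XOR 10111 = 01011
  pos 1: 10111 XOR 10111 = 00000
  pos 6: 10010 XOR 10111 = 00101
  pos 8: 10100 XOR 10111 = 00011
  pos 11: 11000 XOR 10111 = 01111
  pos 12: 11110 XOR 10111 = 01001
  pos 13: 10010 XOR 10111 = 00101
Remainder (last 4 bits) = 0101. This is the CRC / FCS.

0101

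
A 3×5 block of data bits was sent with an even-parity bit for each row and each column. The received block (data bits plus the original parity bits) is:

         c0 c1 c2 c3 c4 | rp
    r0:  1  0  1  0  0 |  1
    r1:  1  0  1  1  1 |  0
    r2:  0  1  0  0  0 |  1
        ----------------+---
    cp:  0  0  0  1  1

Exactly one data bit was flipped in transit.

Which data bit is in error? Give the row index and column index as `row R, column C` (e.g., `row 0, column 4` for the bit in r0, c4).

row 0, column 1

Recompute each row's even parity and compare to rp:
  r0: data parity 0, sent rp 1 → mismatch
  r1: data parity 0, sent rp 0 → ok
  r2: data parity 1, sent rp 1 → ok
Recompute each column's even parity and compare to cp:
  c0: data parity 0, sent cp 0 → ok
  c1: data parity 1, sent cp 0 → mismatch
  c2: data parity 0, sent cp 0 → ok
  c3: data parity 1, sent cp 1 → ok
  c4: data parity 1, sent cp 1 → ok
Exactly one row (r0) and one column (c1) fail → the flipped bit is at their intersection.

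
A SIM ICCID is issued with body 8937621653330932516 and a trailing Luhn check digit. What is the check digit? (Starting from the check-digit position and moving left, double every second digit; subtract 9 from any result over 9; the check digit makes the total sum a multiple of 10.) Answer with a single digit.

Partial digits right→left: 6 1 5 2 3 9 0 3 3 3 5 6 1 2 6 7 3 9 8
Double every second digit counting from the check-digit position (so the 1st, 3rd, 5th, ... of the partial from the right).
  doubled (with −9 where >9): 3 1 6 0 6 1 2 3 6 7 → sum 35
  kept as-is: 1 2 9 3 3 6 2 7 9 → sum 42
Total = 35 + 42 = 77.
Check digit = (10 − (77 mod 10)) mod 10 = 3.

3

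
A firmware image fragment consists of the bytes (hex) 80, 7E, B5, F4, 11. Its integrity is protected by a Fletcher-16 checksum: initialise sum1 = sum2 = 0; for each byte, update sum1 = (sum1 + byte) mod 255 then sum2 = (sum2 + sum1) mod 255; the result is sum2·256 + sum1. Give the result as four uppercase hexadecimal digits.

Running sums (mod 255):
  after byte 0 (80): sum1=128, sum2=128
  after byte 1 (7E): sum1=254, sum2=127
  after byte 2 (B5): sum1=180, sum2=52
  after byte 3 (F4): sum1=169, sum2=221
  after byte 4 (11): sum1=186, sum2=152
Checksum = sum2·256 + sum1 = 152·256 + 186 = 39098 = 0x98BA.

98BA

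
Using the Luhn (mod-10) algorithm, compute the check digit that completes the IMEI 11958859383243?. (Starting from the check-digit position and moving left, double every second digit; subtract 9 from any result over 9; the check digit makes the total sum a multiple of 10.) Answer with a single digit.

Partial digits right→left: 3 4 2 3 8 3 9 5 8 8 5 9 1 1
Double every second digit counting from the check-digit position (so the 1st, 3rd, 5th, ... of the partial from the right).
  doubled (with −9 where >9): 6 4 7 9 7 1 2 → sum 36
  kept as-is: 4 3 3 5 8 9 1 → sum 33
Total = 36 + 33 = 69.
Check digit = (10 − (69 mod 10)) mod 10 = 1.

1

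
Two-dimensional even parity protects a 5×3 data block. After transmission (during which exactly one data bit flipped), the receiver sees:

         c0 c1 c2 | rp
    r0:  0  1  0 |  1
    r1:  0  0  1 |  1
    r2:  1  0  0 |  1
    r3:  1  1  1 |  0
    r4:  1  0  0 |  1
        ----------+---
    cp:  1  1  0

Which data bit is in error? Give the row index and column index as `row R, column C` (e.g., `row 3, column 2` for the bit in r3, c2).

row 3, column 1

Recompute each row's even parity and compare to rp:
  r0: data parity 1, sent rp 1 → ok
  r1: data parity 1, sent rp 1 → ok
  r2: data parity 1, sent rp 1 → ok
  r3: data parity 1, sent rp 0 → mismatch
  r4: data parity 1, sent rp 1 → ok
Recompute each column's even parity and compare to cp:
  c0: data parity 1, sent cp 1 → ok
  c1: data parity 0, sent cp 1 → mismatch
  c2: data parity 0, sent cp 0 → ok
Exactly one row (r3) and one column (c1) fail → the flipped bit is at their intersection.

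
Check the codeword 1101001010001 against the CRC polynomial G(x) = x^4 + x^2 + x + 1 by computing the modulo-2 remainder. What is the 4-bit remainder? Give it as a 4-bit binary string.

0000

Modulo-2 division of 1101001010001 by 10111:
  pos 0: 11010 XOR 10111 = 01101
  pos 1: 11010 XOR 10111 = 01101
  pos 2: 11011 XOR 10111 = 01100
  pos 3: 11000 XOR 10111 = 01111
  pos 4: 11111 XOR 10111 = 01000
  pos 5: 10000 XOR 10111 = 00111
  pos 7: 11100 XOR 10111 = 01011
  pos 8: 10111 XOR 10111 = 00000
Remainder = 0000 (zero — the frame passes the CRC check).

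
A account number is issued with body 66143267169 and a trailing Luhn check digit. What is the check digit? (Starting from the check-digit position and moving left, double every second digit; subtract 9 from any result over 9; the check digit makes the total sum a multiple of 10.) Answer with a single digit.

Partial digits right→left: 9 6 1 7 6 2 3 4 1 6 6
Double every second digit counting from the check-digit position (so the 1st, 3rd, 5th, ... of the partial from the right).
  doubled (with −9 where >9): 9 2 3 6 2 3 → sum 25
  kept as-is: 6 7 2 4 6 → sum 25
Total = 25 + 25 = 50.
Check digit = (10 − (50 mod 10)) mod 10 = 0.

0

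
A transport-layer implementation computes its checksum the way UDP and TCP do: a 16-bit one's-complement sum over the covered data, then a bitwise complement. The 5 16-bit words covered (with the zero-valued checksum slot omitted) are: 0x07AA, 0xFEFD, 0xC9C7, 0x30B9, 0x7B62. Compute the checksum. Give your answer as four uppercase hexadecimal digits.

One's-complement addition (fold any carry out of bit 15 back into bit 0):
  0x07AA + 0xFEFD = 0x106A7 → wrap carry → 0x06A8
  0x06A8 + 0xC9C7 = 0x0D06F
  0xD06F + 0x30B9 = 0x10128 → wrap carry → 0x0129
  0x0129 + 0x7B62 = 0x07C8B
One's-complement sum = 0x7C8B.
Checksum = ~0x7C8B & 0xFFFF = 0x8374.

8374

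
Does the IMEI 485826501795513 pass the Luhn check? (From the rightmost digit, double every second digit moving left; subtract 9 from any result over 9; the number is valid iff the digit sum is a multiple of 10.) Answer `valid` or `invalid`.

invalid

From the right, keep odd positions and double even positions (subtract 9 from any doubled value over 9):
  doubled (positions 2,4,...): 2 1 5 0 3 7 7 → sum 25
  kept (positions 1,3,...): 3 5 9 1 5 2 5 4 → sum 34
Total = 59.
59 mod 10 = 9, so the number is invalid.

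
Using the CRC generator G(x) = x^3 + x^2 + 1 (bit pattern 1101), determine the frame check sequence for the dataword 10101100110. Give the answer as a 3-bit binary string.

Append 3 zeros: 10101100110000. Divide by 1101 (XOR where the leading bit is 1):
  pos 0: 1010 XOR 1101 = 0111
  pos 1: 1111 XOR 1101 = 0010
  pos 3: 1010 XOR 1101 = 0111
  pos 4: 1110 XOR 1101 = 0011
  pos 6: 1111 XOR 1101 = 0010
  pos 8: 1000 XOR 1101 = 0101
  pos 9: 1010 XOR 1101 = 0111
  pos 10: 1110 XOR 1101 = 0011
Remainder (last 3 bits) = 011. This is the CRC / FCS.

011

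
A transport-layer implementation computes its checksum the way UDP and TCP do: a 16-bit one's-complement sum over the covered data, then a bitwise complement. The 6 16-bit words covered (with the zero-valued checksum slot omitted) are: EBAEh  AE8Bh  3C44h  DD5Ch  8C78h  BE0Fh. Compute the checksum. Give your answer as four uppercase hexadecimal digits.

One's-complement addition (fold any carry out of bit 15 back into bit 0):
  0xEBAE + 0xAE8B = 0x19A39 → wrap carry → 0x9A3A
  0x9A3A + 0x3C44 = 0x0D67E
  0xD67E + 0xDD5C = 0x1B3DA → wrap carry → 0xB3DB
  0xB3DB + 0x8C78 = 0x14053 → wrap carry → 0x4054
  0x4054 + 0xBE0F = 0x0FE63
One's-complement sum = 0xFE63.
Checksum = ~0xFE63 & 0xFFFF = 0x019C.

019C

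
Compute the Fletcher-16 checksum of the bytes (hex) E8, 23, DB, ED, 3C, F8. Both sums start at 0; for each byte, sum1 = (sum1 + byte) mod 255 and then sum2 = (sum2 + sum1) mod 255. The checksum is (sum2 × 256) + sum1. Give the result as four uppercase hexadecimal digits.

Running sums (mod 255):
  after byte 0 (E8): sum1=232, sum2=232
  after byte 1 (23): sum1=12, sum2=244
  after byte 2 (DB): sum1=231, sum2=220
  after byte 3 (ED): sum1=213, sum2=178
  after byte 4 (3C): sum1=18, sum2=196
  after byte 5 (F8): sum1=11, sum2=207
Checksum = sum2·256 + sum1 = 207·256 + 11 = 53003 = 0xCF0B.

CF0B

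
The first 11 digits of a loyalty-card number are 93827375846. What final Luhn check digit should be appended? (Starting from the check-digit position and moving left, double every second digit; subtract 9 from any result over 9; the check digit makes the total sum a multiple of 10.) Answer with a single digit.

7

Partial digits right→left: 6 4 8 5 7 3 7 2 8 3 9
Double every second digit counting from the check-digit position (so the 1st, 3rd, 5th, ... of the partial from the right).
  doubled (with −9 where >9): 3 7 5 5 7 9 → sum 36
  kept as-is: 4 5 3 2 3 → sum 17
Total = 36 + 17 = 53.
Check digit = (10 − (53 mod 10)) mod 10 = 7.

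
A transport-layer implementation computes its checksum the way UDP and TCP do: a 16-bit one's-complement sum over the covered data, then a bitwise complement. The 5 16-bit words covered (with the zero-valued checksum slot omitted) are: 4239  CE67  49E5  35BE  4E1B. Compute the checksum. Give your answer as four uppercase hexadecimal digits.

21A0

One's-complement addition (fold any carry out of bit 15 back into bit 0):
  0x4239 + 0xCE67 = 0x110A0 → wrap carry → 0x10A1
  0x10A1 + 0x49E5 = 0x05A86
  0x5A86 + 0x35BE = 0x09044
  0x9044 + 0x4E1B = 0x0DE5F
One's-complement sum = 0xDE5F.
Checksum = ~0xDE5F & 0xFFFF = 0x21A0.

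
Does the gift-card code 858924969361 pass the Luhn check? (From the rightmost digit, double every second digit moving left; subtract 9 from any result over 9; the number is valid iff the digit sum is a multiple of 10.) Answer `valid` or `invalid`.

invalid

From the right, keep odd positions and double even positions (subtract 9 from any doubled value over 9):
  doubled (positions 2,4,...): 3 9 9 4 7 7 → sum 39
  kept (positions 1,3,...): 1 3 6 4 9 5 → sum 28
Total = 67.
67 mod 10 = 7, so the number is invalid.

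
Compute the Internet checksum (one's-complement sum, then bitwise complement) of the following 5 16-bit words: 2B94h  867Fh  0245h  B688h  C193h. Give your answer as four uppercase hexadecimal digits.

D38A

One's-complement addition (fold any carry out of bit 15 back into bit 0):
  0x2B94 + 0x867F = 0x0B213
  0xB213 + 0x0245 = 0x0B458
  0xB458 + 0xB688 = 0x16AE0 → wrap carry → 0x6AE1
  0x6AE1 + 0xC193 = 0x12C74 → wrap carry → 0x2C75
One's-complement sum = 0x2C75.
Checksum = ~0x2C75 & 0xFFFF = 0xD38A.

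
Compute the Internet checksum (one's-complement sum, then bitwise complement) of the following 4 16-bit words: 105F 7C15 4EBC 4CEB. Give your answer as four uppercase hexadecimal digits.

One's-complement addition (fold any carry out of bit 15 back into bit 0):
  0x105F + 0x7C15 = 0x08C74
  0x8C74 + 0x4EBC = 0x0DB30
  0xDB30 + 0x4CEB = 0x1281B → wrap carry → 0x281C
One's-complement sum = 0x281C.
Checksum = ~0x281C & 0xFFFF = 0xD7E3.

D7E3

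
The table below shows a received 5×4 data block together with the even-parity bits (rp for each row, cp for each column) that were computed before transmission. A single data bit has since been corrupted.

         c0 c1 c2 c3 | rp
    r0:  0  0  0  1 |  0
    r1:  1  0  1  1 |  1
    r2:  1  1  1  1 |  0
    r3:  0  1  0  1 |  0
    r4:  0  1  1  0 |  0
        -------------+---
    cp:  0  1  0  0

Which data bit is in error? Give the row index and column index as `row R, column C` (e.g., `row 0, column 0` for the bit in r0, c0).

row 0, column 2

Recompute each row's even parity and compare to rp:
  r0: data parity 1, sent rp 0 → mismatch
  r1: data parity 1, sent rp 1 → ok
  r2: data parity 0, sent rp 0 → ok
  r3: data parity 0, sent rp 0 → ok
  r4: data parity 0, sent rp 0 → ok
Recompute each column's even parity and compare to cp:
  c0: data parity 0, sent cp 0 → ok
  c1: data parity 1, sent cp 1 → ok
  c2: data parity 1, sent cp 0 → mismatch
  c3: data parity 0, sent cp 0 → ok
Exactly one row (r0) and one column (c2) fail → the flipped bit is at their intersection.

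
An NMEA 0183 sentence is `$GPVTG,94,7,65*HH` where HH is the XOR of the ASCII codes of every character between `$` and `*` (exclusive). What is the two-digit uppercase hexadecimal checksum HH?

XOR the ASCII codes of the payload characters:
  'G' = 0x47 → acc = 0x47
  'P' = 0x50 → acc = 0x17
  'V' = 0x56 → acc = 0x41
  'T' = 0x54 → acc = 0x15
  'G' = 0x47 → acc = 0x52
  ',' = 0x2C → acc = 0x7E
  '9' = 0x39 → acc = 0x47
  '4' = 0x34 → acc = 0x73
  ',' = 0x2C → acc = 0x5F
  '7' = 0x37 → acc = 0x68
  ',' = 0x2C → acc = 0x44
  '6' = 0x36 → acc = 0x72
  '5' = 0x35 → acc = 0x47
Checksum = 0x47.

47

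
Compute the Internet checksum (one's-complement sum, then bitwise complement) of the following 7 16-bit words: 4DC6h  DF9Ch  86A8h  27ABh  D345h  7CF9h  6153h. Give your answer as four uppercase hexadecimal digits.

One's-complement addition (fold any carry out of bit 15 back into bit 0):
  0x4DC6 + 0xDF9C = 0x12D62 → wrap carry → 0x2D63
  0x2D63 + 0x86A8 = 0x0B40B
  0xB40B + 0x27AB = 0x0DBB6
  0xDBB6 + 0xD345 = 0x1AEFB → wrap carry → 0xAEFC
  0xAEFC + 0x7CF9 = 0x12BF5 → wrap carry → 0x2BF6
  0x2BF6 + 0x6153 = 0x08D49
One's-complement sum = 0x8D49.
Checksum = ~0x8D49 & 0xFFFF = 0x72B6.

72B6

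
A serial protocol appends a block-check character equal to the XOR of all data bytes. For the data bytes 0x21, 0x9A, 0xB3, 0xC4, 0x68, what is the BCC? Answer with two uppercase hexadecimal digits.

XOR the bytes together:
  start with 0x21
  0x21 ⊕ 0x9A = 0xBB
  0xBB ⊕ 0xB3 = 0x08
  0x08 ⊕ 0xC4 = 0xCC
  0xCC ⊕ 0x68 = 0xA4

A4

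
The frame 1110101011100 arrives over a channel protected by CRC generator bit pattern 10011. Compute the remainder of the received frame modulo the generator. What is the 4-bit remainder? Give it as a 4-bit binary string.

0000

Modulo-2 division of 1110101011100 by 10011:
  pos 0: 11101 XOR 10011 = 01110
  pos 1: 11100 XOR 10011 = 01111
  pos 2: 11111 XOR 10011 = 01100
  pos 3: 11000 XOR 10011 = 01011
  pos 4: 10111 XOR 10011 = 00100
  pos 6: 10011 XOR 10011 = 00000
Remainder = 0000 (zero — the frame passes the CRC check).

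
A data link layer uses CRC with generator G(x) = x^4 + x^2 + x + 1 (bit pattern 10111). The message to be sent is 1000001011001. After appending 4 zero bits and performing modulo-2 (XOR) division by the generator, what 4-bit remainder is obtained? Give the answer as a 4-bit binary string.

1000

Append 4 zeros: 10000010110010000. Divide by 10111 (XOR where the leading bit is 1):
  pos 0: 10000 XOR 10111 = 00111
  pos 2: 11101 XOR 10111 = 01010
  pos 3: 10100 XOR 10111 = 00011
  pos 6: 11110 XOR 10111 = 01001
  pos 7: 10010 XOR 10111 = 00101
  pos 9: 10110 XOR 10111 = 00001
Remainder (last 4 bits) = 1000. This is the CRC / FCS.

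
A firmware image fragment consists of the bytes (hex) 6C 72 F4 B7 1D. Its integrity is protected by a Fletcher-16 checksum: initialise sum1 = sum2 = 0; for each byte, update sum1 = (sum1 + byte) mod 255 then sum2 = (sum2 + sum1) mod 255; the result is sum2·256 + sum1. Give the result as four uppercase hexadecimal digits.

Running sums (mod 255):
  after byte 0 (6C): sum1=108, sum2=108
  after byte 1 (72): sum1=222, sum2=75
  after byte 2 (F4): sum1=211, sum2=31
  after byte 3 (B7): sum1=139, sum2=170
  after byte 4 (1D): sum1=168, sum2=83
Checksum = sum2·256 + sum1 = 83·256 + 168 = 21416 = 0x53A8.

53A8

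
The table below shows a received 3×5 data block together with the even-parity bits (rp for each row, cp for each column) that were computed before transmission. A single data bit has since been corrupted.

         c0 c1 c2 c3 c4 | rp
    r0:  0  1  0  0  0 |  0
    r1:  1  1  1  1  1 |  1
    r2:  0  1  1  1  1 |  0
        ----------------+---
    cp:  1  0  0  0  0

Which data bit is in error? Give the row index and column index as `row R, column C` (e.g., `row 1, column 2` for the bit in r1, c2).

Recompute each row's even parity and compare to rp:
  r0: data parity 1, sent rp 0 → mismatch
  r1: data parity 1, sent rp 1 → ok
  r2: data parity 0, sent rp 0 → ok
Recompute each column's even parity and compare to cp:
  c0: data parity 1, sent cp 1 → ok
  c1: data parity 1, sent cp 0 → mismatch
  c2: data parity 0, sent cp 0 → ok
  c3: data parity 0, sent cp 0 → ok
  c4: data parity 0, sent cp 0 → ok
Exactly one row (r0) and one column (c1) fail → the flipped bit is at their intersection.

row 0, column 1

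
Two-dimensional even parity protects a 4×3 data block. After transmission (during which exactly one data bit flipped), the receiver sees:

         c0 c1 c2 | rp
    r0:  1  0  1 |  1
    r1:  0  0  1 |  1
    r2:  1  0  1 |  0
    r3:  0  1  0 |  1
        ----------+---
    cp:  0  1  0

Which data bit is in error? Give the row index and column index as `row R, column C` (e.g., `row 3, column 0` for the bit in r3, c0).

row 0, column 2

Recompute each row's even parity and compare to rp:
  r0: data parity 0, sent rp 1 → mismatch
  r1: data parity 1, sent rp 1 → ok
  r2: data parity 0, sent rp 0 → ok
  r3: data parity 1, sent rp 1 → ok
Recompute each column's even parity and compare to cp:
  c0: data parity 0, sent cp 0 → ok
  c1: data parity 1, sent cp 1 → ok
  c2: data parity 1, sent cp 0 → mismatch
Exactly one row (r0) and one column (c2) fail → the flipped bit is at their intersection.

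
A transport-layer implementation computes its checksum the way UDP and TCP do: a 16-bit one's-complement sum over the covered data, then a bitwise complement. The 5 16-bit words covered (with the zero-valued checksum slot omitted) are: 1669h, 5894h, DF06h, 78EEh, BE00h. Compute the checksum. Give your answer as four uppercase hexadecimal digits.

One's-complement addition (fold any carry out of bit 15 back into bit 0):
  0x1669 + 0x5894 = 0x06EFD
  0x6EFD + 0xDF06 = 0x14E03 → wrap carry → 0x4E04
  0x4E04 + 0x78EE = 0x0C6F2
  0xC6F2 + 0xBE00 = 0x184F2 → wrap carry → 0x84F3
One's-complement sum = 0x84F3.
Checksum = ~0x84F3 & 0xFFFF = 0x7B0C.

7B0C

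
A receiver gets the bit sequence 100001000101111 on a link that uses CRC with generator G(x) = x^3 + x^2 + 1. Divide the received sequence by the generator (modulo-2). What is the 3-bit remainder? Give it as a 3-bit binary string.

100

Modulo-2 division of 100001000101111 by 1101:
  pos 0: 1000 XOR 1101 = 0101
  pos 1: 1010 XOR 1101 = 0111
  pos 2: 1111 XOR 1101 = 0010
  pos 4: 1000 XOR 1101 = 0101
  pos 5: 1010 XOR 1101 = 0111
  pos 6: 1111 XOR 1101 = 0010
  pos 8: 1001 XOR 1101 = 0100
  pos 9: 1001 XOR 1101 = 0100
  pos 10: 1001 XOR 1101 = 0100
  pos 11: 1001 XOR 1101 = 0100
Remainder = 100 (nonzero — an error is detected).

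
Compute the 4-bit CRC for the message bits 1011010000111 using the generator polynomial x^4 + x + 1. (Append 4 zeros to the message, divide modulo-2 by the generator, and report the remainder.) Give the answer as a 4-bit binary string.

0001

Append 4 zeros: 10110100001110000. Divide by 10011 (XOR where the leading bit is 1):
  pos 0: 10110 XOR 10011 = 00101
  pos 2: 10110 XOR 10011 = 00101
  pos 4: 10100 XOR 10011 = 00111
  pos 6: 11101 XOR 10011 = 01110
  pos 7: 11101 XOR 10011 = 01110
  pos 8: 11101 XOR 10011 = 01110
  pos 9: 11100 XOR 10011 = 01111
  pos 10: 11110 XOR 10011 = 01101
  pos 11: 11010 XOR 10011 = 01001
  pos 12: 10010 XOR 10011 = 00001
Remainder (last 4 bits) = 0001. This is the CRC / FCS.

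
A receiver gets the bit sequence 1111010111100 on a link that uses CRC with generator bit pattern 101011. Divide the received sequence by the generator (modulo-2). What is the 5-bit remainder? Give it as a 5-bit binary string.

Modulo-2 division of 1111010111100 by 101011:
  pos 0: 111101 XOR 101011 = 010110
  pos 1: 101100 XOR 101011 = 000111
  pos 4: 111111 XOR 101011 = 010100
  pos 5: 101001 XOR 101011 = 000010
Remainder = 01000 (nonzero — an error is detected).

01000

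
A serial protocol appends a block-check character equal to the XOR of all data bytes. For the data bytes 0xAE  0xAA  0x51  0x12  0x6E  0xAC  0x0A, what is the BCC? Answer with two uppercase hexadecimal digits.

8F

XOR the bytes together:
  start with 0xAE
  0xAE ⊕ 0xAA = 0x04
  0x04 ⊕ 0x51 = 0x55
  0x55 ⊕ 0x12 = 0x47
  0x47 ⊕ 0x6E = 0x29
  0x29 ⊕ 0xAC = 0x85
  0x85 ⊕ 0x0A = 0x8F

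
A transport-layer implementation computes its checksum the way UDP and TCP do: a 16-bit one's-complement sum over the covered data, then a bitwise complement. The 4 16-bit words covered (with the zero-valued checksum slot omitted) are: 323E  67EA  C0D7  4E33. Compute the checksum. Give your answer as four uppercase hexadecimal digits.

56CC

One's-complement addition (fold any carry out of bit 15 back into bit 0):
  0x323E + 0x67EA = 0x09A28
  0x9A28 + 0xC0D7 = 0x15AFF → wrap carry → 0x5B00
  0x5B00 + 0x4E33 = 0x0A933
One's-complement sum = 0xA933.
Checksum = ~0xA933 & 0xFFFF = 0x56CC.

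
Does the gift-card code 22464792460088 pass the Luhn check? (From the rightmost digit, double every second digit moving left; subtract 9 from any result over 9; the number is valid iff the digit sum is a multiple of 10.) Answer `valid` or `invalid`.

From the right, keep odd positions and double even positions (subtract 9 from any doubled value over 9):
  doubled (positions 2,4,...): 7 0 8 9 8 8 4 → sum 44
  kept (positions 1,3,...): 8 0 6 2 7 6 2 → sum 31
Total = 75.
75 mod 10 = 5, so the number is invalid.

invalid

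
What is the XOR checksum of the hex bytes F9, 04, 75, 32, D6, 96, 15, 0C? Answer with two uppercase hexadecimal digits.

XOR the bytes together:
  start with 0xF9
  0xF9 ⊕ 0x04 = 0xFD
  0xFD ⊕ 0x75 = 0x88
  0x88 ⊕ 0x32 = 0xBA
  0xBA ⊕ 0xD6 = 0x6C
  0x6C ⊕ 0x96 = 0xFA
  0xFA ⊕ 0x15 = 0xEF
  0xEF ⊕ 0x0C = 0xE3

E3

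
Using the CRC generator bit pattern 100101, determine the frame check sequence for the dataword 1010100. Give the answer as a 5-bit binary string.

Append 5 zeros: 101010000000. Divide by 100101 (XOR where the leading bit is 1):
  pos 0: 101010 XOR 100101 = 001111
  pos 2: 111100 XOR 100101 = 011001
  pos 3: 110010 XOR 100101 = 010111
  pos 4: 101110 XOR 100101 = 001011
  pos 6: 101100 XOR 100101 = 001001
Remainder (last 5 bits) = 01001. This is the CRC / FCS.

01001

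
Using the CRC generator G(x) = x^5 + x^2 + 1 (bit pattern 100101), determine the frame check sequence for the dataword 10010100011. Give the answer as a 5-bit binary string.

Append 5 zeros: 1001010001100000. Divide by 100101 (XOR where the leading bit is 1):
  pos 0: 100101 XOR 100101 = 000000
  pos 9: 110000 XOR 100101 = 010101
  pos 10: 101010 XOR 100101 = 001111
Remainder (last 5 bits) = 01111. This is the CRC / FCS.

01111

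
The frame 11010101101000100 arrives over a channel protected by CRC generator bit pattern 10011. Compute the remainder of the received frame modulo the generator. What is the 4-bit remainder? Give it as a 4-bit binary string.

Modulo-2 division of 11010101101000100 by 10011:
  pos 0: 11010 XOR 10011 = 01001
  pos 1: 10011 XOR 10011 = 00000
  pos 7: 11010 XOR 10011 = 01001
  pos 8: 10010 XOR 10011 = 00001
  pos 12: 10100 XOR 10011 = 00111
Remainder = 0111 (nonzero — an error is detected).

0111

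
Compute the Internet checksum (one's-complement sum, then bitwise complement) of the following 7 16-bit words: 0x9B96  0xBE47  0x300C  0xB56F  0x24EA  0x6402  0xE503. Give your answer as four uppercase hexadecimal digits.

One's-complement addition (fold any carry out of bit 15 back into bit 0):
  0x9B96 + 0xBE47 = 0x159DD → wrap carry → 0x59DE
  0x59DE + 0x300C = 0x089EA
  0x89EA + 0xB56F = 0x13F59 → wrap carry → 0x3F5A
  0x3F5A + 0x24EA = 0x06444
  0x6444 + 0x6402 = 0x0C846
  0xC846 + 0xE503 = 0x1AD49 → wrap carry → 0xAD4A
One's-complement sum = 0xAD4A.
Checksum = ~0xAD4A & 0xFFFF = 0x52B5.

52B5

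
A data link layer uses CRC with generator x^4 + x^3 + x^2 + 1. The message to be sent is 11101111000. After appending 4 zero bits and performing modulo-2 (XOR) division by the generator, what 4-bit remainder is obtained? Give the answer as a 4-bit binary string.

Append 4 zeros: 111011110000000. Divide by 11101 (XOR where the leading bit is 1):
  pos 0: 11101 XOR 11101 = 00000
  pos 5: 11100 XOR 11101 = 00001
  pos 9: 10000 XOR 11101 = 01101
  pos 10: 11010 XOR 11101 = 00111
Remainder (last 4 bits) = 0111. This is the CRC / FCS.

0111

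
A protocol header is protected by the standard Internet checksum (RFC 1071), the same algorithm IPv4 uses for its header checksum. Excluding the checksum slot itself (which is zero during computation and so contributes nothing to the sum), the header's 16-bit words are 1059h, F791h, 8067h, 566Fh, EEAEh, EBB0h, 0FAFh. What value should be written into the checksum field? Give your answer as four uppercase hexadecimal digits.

One's-complement addition (fold any carry out of bit 15 back into bit 0):
  0x1059 + 0xF791 = 0x107EA → wrap carry → 0x07EB
  0x07EB + 0x8067 = 0x08852
  0x8852 + 0x566F = 0x0DEC1
  0xDEC1 + 0xEEAE = 0x1CD6F → wrap carry → 0xCD70
  0xCD70 + 0xEBB0 = 0x1B920 → wrap carry → 0xB921
  0xB921 + 0x0FAF = 0x0C8D0
One's-complement sum = 0xC8D0.
Checksum = ~0xC8D0 & 0xFFFF = 0x372F.

372F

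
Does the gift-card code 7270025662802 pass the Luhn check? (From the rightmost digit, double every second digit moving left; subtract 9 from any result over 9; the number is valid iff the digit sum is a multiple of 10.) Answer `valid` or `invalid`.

From the right, keep odd positions and double even positions (subtract 9 from any doubled value over 9):
  doubled (positions 2,4,...): 0 4 3 4 0 4 → sum 15
  kept (positions 1,3,...): 2 8 6 5 0 7 7 → sum 35
Total = 50.
50 mod 10 = 0, so the number is valid.

valid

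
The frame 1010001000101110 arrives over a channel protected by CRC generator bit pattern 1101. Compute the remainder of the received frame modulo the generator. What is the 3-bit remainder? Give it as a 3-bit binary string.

Modulo-2 division of 1010001000101110 by 1101:
  pos 0: 1010 XOR 1101 = 0111
  pos 1: 1110 XOR 1101 = 0011
  pos 3: 1101 XOR 1101 = 0000
  pos 10: 1011 XOR 1101 = 0110
  pos 11: 1101 XOR 1101 = 0000
Remainder = 000 (zero — the frame passes the CRC check).

000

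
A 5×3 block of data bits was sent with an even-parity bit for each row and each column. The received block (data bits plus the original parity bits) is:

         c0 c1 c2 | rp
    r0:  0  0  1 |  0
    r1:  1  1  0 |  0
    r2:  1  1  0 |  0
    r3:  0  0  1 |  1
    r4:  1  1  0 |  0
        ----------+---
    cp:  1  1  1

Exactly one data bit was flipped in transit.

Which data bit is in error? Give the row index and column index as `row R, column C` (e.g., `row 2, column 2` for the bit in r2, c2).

row 0, column 2

Recompute each row's even parity and compare to rp:
  r0: data parity 1, sent rp 0 → mismatch
  r1: data parity 0, sent rp 0 → ok
  r2: data parity 0, sent rp 0 → ok
  r3: data parity 1, sent rp 1 → ok
  r4: data parity 0, sent rp 0 → ok
Recompute each column's even parity and compare to cp:
  c0: data parity 1, sent cp 1 → ok
  c1: data parity 1, sent cp 1 → ok
  c2: data parity 0, sent cp 1 → mismatch
Exactly one row (r0) and one column (c2) fail → the flipped bit is at their intersection.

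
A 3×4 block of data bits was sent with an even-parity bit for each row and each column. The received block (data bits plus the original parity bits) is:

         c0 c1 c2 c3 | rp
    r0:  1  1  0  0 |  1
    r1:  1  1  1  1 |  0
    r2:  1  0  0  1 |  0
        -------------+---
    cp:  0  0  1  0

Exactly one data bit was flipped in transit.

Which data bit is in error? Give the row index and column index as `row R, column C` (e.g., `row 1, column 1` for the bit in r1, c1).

row 0, column 0

Recompute each row's even parity and compare to rp:
  r0: data parity 0, sent rp 1 → mismatch
  r1: data parity 0, sent rp 0 → ok
  r2: data parity 0, sent rp 0 → ok
Recompute each column's even parity and compare to cp:
  c0: data parity 1, sent cp 0 → mismatch
  c1: data parity 0, sent cp 0 → ok
  c2: data parity 1, sent cp 1 → ok
  c3: data parity 0, sent cp 0 → ok
Exactly one row (r0) and one column (c0) fail → the flipped bit is at their intersection.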